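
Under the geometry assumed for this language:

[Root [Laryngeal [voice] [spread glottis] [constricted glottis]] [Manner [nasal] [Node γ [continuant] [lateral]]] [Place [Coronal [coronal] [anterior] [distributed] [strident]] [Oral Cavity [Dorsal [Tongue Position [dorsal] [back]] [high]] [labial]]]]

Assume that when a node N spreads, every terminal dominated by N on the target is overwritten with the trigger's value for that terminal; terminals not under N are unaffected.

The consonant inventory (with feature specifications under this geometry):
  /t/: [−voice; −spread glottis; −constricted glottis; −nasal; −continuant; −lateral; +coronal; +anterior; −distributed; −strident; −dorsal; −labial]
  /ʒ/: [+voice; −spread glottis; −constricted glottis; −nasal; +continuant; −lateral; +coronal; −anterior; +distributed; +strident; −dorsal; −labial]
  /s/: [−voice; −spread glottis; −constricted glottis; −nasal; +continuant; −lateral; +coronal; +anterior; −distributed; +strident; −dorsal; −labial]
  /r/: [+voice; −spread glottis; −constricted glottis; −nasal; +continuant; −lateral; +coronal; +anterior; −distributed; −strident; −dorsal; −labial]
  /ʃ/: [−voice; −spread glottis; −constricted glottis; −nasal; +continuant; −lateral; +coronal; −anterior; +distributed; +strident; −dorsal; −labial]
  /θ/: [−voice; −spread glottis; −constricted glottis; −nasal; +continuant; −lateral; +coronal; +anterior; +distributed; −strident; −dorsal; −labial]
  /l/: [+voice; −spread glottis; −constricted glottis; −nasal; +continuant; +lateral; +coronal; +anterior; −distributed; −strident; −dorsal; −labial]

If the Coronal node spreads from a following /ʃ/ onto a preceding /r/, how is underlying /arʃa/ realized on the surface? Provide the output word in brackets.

Terminals under Coronal in this geometry: [coronal], [anterior], [distributed], [strident].
After delinking /r/'s Coronal and linking /ʃ/'s, the affected terminals become [+coronal], [−anterior], [+distributed], [+strident]; [voice], [spread glottis], [constricted glottis], … (outside Coronal) are retained from /r/.
This feature bundle is that of [ʒ], so /arʃa/ surfaces as [aʒʃa].

[aʒʃa]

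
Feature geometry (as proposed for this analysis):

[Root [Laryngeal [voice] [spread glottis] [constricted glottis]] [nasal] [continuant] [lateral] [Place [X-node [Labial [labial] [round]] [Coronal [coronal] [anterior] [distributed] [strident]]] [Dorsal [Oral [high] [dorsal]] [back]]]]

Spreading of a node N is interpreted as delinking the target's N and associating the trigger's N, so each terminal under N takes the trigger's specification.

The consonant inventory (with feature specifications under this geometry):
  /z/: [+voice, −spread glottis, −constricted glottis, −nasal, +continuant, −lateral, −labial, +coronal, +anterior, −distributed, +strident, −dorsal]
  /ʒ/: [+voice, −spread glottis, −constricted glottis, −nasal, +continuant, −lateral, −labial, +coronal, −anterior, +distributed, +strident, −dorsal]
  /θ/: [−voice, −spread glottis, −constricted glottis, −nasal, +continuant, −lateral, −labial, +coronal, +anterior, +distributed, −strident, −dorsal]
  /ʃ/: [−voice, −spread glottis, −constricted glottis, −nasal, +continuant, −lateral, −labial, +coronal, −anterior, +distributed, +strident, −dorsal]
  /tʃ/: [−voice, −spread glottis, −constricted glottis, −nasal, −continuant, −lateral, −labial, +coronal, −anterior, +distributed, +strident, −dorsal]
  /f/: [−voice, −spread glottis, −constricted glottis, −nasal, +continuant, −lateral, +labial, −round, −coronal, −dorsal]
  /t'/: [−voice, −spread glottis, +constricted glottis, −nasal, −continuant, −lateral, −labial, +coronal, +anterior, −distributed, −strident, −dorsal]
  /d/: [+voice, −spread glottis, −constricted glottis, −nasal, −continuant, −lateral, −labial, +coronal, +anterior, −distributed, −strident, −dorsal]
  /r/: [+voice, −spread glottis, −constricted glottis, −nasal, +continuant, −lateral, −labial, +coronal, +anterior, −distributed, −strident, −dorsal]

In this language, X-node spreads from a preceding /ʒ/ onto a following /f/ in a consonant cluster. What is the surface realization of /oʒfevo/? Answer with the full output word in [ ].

The X-node node dominates the terminals [labial], [round], [coronal], [anterior], [distributed], [strident].
Spreading X-node from /ʒ/ onto /f/ replaces those values with /ʒ/'s: [−labial], [+coronal], [−anterior], [+distributed], [+strident]. Features outside X-node ([voice], [spread glottis], [constricted glottis], …) stay as in /f/.
Among the inventory, only /ʃ/ has exactly this specification, giving the surface form [oʒʃevo].

[oʒʃevo]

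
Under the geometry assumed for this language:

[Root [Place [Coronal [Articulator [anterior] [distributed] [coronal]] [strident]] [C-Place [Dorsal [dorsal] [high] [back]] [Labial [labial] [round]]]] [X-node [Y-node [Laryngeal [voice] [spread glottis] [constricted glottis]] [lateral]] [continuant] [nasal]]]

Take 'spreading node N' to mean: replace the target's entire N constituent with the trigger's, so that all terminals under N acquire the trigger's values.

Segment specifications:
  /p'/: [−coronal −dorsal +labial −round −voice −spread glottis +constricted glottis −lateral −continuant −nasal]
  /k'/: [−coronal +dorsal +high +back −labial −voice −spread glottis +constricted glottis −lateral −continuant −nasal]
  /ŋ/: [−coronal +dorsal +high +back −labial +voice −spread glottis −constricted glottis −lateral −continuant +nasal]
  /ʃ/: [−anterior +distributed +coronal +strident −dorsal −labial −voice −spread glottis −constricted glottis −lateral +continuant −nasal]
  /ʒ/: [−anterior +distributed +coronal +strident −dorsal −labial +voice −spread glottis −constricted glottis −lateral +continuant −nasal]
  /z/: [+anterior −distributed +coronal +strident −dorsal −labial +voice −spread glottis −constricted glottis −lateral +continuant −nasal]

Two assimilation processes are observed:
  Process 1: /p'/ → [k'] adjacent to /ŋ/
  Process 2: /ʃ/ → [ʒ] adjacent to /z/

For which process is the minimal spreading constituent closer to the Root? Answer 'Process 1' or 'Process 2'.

Process 1

Process 1 alters [labial], [round], [dorsal], [high], [back]; the lowest common ancestor is C-Place (depth 2 from Root).
Process 2 alters [voice]; the lowest dominating node is [voice] (depth 4 from Root).
C-Place is closer to Root than [voice], so Process 1 spreads the higher node.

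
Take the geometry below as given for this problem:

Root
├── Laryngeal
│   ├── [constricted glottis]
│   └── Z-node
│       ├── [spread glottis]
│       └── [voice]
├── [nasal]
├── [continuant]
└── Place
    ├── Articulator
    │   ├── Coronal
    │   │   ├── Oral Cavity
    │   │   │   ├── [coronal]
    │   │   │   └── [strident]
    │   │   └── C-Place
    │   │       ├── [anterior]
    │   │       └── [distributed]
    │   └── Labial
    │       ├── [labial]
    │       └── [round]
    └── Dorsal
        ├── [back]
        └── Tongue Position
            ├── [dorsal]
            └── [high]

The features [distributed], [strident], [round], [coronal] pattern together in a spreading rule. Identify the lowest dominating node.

[distributed] lies under C-Place (below Place).
[strident] lies under Oral Cavity (below Place).
[round]: Root ▹ Place ▹ Articulator ▹ Labial ▹ [round].
[coronal] lies under Oral Cavity (below Place).
Articulator is the lowest common ancestor — every listed feature sits under it, and no single subconstituent of Articulator covers them all.

Articulator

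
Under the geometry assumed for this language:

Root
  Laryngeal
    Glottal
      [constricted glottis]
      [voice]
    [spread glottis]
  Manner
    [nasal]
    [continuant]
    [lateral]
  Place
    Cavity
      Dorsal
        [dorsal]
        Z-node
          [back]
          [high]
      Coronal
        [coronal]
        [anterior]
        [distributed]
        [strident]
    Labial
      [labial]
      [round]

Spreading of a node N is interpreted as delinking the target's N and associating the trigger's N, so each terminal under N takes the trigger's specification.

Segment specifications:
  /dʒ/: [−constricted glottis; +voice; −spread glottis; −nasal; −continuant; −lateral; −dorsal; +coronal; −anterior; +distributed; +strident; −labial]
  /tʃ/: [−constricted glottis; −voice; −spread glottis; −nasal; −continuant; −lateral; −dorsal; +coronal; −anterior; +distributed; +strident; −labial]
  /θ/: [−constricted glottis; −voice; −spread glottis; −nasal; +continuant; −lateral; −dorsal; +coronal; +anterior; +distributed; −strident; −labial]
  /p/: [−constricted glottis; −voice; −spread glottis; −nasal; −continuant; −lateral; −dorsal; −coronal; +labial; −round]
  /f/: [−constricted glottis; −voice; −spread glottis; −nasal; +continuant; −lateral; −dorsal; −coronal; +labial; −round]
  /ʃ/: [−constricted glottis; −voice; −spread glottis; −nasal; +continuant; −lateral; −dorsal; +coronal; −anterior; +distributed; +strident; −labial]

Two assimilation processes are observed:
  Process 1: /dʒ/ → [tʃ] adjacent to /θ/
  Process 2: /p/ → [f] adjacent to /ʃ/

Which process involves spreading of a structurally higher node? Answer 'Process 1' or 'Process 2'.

Process 2

Process 1 alters [voice]; the lowest dominating node is [voice] (depth 3 from Root).
Process 2 alters [continuant]; the lowest dominating node is [continuant] (depth 2 from Root).
[continuant] is closer to Root than [voice], so Process 2 spreads the higher node.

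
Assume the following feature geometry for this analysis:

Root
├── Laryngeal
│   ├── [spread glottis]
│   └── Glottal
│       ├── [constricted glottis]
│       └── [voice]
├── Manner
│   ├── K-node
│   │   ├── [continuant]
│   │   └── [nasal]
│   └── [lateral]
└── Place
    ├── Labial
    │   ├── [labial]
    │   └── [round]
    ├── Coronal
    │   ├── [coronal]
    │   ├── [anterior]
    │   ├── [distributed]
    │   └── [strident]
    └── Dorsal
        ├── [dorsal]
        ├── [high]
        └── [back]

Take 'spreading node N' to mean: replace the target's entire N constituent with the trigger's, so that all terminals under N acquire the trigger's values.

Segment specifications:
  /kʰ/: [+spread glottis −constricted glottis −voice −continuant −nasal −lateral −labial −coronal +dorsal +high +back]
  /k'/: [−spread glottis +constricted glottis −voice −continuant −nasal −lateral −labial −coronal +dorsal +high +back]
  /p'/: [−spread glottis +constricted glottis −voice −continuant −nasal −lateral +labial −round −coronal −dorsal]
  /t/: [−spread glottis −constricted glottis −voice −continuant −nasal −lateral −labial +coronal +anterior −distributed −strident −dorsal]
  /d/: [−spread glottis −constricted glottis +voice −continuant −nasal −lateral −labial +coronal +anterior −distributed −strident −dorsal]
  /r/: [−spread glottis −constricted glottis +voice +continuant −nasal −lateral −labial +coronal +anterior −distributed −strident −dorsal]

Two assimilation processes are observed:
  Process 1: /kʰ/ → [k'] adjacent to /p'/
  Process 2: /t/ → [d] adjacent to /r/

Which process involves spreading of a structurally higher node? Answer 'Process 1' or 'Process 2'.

Process 1

In Process 1, [spread glottis], [constricted glottis] change, so the minimal spreading node is Laryngeal at depth 1.
In Process 2, [voice] changes, so the minimal spreading node is [voice] at depth 3.
Laryngeal is closer to Root than [voice], so Process 1 spreads the higher node.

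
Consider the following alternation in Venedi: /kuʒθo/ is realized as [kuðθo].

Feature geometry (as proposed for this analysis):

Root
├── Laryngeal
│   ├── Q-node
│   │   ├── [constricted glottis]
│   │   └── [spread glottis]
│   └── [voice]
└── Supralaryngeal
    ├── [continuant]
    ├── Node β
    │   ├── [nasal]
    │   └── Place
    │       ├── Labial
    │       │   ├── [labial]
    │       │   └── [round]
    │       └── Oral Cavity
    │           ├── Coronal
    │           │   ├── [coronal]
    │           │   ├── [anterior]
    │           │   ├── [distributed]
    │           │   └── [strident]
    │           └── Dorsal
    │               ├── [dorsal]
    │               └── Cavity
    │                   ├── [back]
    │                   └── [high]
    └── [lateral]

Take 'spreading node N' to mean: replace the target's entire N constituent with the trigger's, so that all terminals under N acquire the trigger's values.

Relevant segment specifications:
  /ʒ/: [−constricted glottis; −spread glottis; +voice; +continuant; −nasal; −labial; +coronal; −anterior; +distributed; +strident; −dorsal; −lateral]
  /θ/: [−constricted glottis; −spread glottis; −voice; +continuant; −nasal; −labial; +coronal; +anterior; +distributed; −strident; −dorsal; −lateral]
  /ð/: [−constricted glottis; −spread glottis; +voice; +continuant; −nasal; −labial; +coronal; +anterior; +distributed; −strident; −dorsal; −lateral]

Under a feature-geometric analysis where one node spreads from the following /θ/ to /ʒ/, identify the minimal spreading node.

Coronal

Comparing /ʒ/ with its surface form [ð], the features that change are [anterior], [strident].
The smallest constituent containing every changed terminal is Coronal — each of its daughters lacks at least one of the affected features.
Delinking /ʒ/'s Coronal and associating /θ/'s Coronal gives precisely the feature bundle of [ð].
[voice], a feature on which the two segments disagree outside Coronal, is unchanged — nothing dominating it spread, and Coronal is the minimal sufficient constituent.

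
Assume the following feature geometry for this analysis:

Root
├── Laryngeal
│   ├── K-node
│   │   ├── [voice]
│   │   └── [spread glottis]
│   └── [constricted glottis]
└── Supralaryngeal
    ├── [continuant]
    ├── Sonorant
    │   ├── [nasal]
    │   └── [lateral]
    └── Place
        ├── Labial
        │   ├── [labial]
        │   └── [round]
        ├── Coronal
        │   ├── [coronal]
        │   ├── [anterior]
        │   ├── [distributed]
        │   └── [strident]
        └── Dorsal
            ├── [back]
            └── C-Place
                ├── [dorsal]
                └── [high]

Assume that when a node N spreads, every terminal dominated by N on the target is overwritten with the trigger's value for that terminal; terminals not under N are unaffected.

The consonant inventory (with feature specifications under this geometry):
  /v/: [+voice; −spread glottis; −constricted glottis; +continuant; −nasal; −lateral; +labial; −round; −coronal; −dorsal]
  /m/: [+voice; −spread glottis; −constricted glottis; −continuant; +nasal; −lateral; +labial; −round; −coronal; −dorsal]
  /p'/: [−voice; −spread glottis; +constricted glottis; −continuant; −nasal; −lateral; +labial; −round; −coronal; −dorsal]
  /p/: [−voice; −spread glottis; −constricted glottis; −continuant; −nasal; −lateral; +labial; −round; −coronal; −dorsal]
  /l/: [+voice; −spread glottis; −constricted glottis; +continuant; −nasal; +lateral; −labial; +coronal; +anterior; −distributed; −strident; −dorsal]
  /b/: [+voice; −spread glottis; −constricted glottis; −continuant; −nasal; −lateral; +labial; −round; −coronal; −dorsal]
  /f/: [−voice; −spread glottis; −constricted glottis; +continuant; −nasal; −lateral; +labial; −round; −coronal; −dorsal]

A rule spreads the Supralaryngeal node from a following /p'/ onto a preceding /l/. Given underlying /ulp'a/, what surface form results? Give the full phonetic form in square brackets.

Terminals under Supralaryngeal in this geometry: [continuant], [nasal], [lateral], [labial], [round], [coronal], [anterior], [distributed], [strident], [back], [dorsal], [high].
After delinking /l/'s Supralaryngeal and linking /p'/'s, the affected terminals become [−continuant], [−nasal], [−lateral], [+labial], [−round], [−coronal], [−dorsal]; [voice], [spread glottis], [constricted glottis] (outside Supralaryngeal) are retained from /l/.
This feature bundle is that of [b], so /ulp'a/ surfaces as [ubp'a].

[ubp'a]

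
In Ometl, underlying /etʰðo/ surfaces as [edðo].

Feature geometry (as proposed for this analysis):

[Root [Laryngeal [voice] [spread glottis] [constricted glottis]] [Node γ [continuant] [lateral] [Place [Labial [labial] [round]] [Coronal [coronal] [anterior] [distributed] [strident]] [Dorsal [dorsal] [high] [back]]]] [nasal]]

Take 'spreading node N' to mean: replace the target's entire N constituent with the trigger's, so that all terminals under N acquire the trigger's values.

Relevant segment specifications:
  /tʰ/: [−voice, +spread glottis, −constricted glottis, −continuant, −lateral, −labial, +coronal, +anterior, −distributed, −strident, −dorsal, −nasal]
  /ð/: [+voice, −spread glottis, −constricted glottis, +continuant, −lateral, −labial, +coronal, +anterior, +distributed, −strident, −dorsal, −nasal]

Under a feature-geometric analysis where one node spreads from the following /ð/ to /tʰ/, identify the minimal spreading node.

Laryngeal

Feature comparison: [voice], [spread glottis] differ between /tʰ/ and [d]; the remaining terminals match.
These terminals are all dominated by Laryngeal, and no proper subconstituent of Laryngeal covers them all; Laryngeal is their lowest common ancestor.
Spreading Laryngeal from /ð/ overwrites each of those terminals with /ð/'s values, yielding exactly [d].
[continuant], [distributed] — on which /ð/ differs from /tʰ/ — are unchanged, so Root cannot have spread; the constituent is no larger than Laryngeal.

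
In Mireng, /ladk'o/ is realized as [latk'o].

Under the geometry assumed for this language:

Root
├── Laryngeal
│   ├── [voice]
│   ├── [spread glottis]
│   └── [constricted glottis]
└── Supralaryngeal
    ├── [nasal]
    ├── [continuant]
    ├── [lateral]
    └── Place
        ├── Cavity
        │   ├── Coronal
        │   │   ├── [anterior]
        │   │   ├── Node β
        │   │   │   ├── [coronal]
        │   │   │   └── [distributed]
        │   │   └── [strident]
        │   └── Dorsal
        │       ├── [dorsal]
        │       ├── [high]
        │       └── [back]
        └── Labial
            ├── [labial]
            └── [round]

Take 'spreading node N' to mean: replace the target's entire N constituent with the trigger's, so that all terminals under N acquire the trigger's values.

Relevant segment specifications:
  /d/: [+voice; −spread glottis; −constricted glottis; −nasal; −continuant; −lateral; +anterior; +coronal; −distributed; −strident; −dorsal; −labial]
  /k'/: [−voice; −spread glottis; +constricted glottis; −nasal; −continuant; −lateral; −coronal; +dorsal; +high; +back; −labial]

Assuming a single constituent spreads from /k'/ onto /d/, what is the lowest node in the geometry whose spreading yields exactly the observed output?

[voice]

/d/ and [t] differ in [voice]; every other specified feature is identical.
Since just one terminal is affected and it takes /k'/'s value, spreading the terminal [voice] alone is sufficient and minimal.
Since [constricted glottis] is preserved even though /k'/ disagrees there, no node above [voice] spread.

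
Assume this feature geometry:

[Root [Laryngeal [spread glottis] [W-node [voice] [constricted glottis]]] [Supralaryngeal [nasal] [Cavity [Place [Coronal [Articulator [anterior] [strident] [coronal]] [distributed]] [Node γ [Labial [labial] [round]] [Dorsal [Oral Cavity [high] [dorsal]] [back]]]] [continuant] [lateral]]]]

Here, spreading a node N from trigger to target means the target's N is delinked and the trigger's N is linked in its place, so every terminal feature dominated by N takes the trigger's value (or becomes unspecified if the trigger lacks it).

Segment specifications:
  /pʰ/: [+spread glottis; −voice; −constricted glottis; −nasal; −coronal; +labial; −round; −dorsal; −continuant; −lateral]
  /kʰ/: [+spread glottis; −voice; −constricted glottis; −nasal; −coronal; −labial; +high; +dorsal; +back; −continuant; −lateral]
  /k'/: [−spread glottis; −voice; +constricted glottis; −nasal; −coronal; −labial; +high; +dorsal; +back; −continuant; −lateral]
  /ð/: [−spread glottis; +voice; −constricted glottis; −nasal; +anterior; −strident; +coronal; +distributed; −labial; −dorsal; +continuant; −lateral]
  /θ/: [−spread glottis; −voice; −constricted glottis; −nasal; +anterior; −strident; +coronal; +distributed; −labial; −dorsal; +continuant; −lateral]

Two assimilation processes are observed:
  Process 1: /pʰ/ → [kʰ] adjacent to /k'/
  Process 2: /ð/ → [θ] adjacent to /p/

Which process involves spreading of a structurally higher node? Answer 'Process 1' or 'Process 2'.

Process 1 alters [labial], [round], [dorsal], [high], [back]; the lowest common ancestor is Node γ (depth 4 from Root).
Process 2 alters [voice]; the lowest dominating node is [voice] (depth 3 from Root).
Depth 3 < depth 4; Process 2 involves the structurally higher constituent [voice].

Process 2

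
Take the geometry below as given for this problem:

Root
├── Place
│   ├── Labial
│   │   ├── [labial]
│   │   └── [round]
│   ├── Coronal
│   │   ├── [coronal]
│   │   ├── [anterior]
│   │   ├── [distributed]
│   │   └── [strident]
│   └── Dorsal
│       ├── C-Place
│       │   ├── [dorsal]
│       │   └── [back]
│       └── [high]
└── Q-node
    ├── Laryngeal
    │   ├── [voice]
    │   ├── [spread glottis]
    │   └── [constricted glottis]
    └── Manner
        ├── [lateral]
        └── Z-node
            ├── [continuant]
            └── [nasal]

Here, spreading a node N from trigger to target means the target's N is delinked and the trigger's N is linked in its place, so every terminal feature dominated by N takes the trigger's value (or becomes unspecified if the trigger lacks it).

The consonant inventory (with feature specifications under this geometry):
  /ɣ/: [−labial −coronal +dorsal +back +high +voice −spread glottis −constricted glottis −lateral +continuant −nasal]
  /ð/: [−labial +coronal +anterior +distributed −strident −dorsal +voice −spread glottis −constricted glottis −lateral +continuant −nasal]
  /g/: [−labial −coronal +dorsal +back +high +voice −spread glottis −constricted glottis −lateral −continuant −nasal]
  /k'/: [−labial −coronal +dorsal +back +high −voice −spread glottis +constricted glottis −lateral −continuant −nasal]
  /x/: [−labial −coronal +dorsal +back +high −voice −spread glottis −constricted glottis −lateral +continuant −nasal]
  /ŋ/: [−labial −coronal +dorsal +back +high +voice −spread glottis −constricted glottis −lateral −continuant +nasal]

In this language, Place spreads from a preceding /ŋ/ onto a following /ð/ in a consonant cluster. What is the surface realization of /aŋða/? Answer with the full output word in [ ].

[aŋɣa]

The Place node dominates the terminals [labial], [round], [coronal], [anterior], [distributed], [strident], [dorsal], [back], [high].
The target acquires /ŋ/'s values for everything under Place — [−labial], [−coronal], [+dorsal], [+back], [+high] — while keeping its own [voice], [spread glottis], [constricted glottis], ….
The resulting bundle matches /ɣ/ in the inventory; substituting it for /ð/ gives [aŋɣa].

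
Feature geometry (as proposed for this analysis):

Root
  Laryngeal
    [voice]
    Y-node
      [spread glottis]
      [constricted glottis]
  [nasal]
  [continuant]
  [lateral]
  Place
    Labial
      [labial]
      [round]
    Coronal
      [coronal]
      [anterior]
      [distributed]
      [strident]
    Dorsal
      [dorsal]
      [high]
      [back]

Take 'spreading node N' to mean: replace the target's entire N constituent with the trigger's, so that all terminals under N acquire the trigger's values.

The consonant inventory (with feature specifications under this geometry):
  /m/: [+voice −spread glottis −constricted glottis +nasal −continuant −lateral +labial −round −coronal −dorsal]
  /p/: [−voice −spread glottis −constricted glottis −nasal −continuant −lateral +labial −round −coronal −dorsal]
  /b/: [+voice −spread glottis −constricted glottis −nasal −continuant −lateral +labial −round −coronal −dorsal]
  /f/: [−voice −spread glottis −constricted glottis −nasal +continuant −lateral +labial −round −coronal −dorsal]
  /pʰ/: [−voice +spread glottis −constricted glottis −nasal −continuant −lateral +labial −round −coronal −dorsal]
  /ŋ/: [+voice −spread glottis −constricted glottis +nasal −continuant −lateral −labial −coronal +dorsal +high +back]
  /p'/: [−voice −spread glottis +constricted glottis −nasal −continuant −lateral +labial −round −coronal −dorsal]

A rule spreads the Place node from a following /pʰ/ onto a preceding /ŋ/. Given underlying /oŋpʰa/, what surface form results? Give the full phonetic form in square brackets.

[ompʰa]

Terminals under Place in this geometry: [labial], [round], [coronal], [anterior], [distributed], [strident], [dorsal], [high], [back].
The target acquires /pʰ/'s values for everything under Place — [+labial], [−round], [−coronal], [−dorsal] — while keeping its own [voice], [spread glottis], [constricted glottis], ….
The resulting bundle matches /m/ in the inventory; substituting it for /ŋ/ gives [ompʰa].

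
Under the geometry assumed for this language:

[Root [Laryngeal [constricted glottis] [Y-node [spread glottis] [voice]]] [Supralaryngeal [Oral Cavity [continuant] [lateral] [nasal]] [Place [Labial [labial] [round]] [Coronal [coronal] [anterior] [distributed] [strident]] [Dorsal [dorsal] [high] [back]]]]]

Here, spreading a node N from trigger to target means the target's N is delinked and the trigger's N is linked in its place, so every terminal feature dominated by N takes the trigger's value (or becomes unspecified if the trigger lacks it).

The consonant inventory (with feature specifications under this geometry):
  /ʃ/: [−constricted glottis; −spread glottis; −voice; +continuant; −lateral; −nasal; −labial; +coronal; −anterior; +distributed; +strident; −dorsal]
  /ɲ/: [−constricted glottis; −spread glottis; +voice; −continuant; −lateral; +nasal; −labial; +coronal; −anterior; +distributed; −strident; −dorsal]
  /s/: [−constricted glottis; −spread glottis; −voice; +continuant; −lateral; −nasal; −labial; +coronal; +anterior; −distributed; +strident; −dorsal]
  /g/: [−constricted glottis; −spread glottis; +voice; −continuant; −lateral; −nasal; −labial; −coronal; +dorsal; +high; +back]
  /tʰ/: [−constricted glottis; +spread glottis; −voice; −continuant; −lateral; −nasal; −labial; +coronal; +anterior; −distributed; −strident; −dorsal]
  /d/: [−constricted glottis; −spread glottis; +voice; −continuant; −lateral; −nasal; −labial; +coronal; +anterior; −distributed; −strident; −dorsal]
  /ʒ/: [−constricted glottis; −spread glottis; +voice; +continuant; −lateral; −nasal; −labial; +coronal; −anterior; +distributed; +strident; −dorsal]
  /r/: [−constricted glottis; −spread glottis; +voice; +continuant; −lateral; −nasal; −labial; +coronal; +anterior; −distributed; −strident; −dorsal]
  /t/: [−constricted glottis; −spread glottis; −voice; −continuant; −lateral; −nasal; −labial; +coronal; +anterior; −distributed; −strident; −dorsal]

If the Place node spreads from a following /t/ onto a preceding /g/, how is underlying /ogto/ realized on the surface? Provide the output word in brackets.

The Place node dominates the terminals [labial], [round], [coronal], [anterior], [distributed], [strident], [dorsal], [high], [back].
After delinking /g/'s Place and linking /t/'s, the affected terminals become [−labial], [+coronal], [+anterior], [−distributed], [−strident], [−dorsal]; [constricted glottis], [spread glottis], [voice], … (outside Place) are retained from /g/.
The resulting bundle matches /d/ in the inventory; substituting it for /g/ gives [odto].

[odto]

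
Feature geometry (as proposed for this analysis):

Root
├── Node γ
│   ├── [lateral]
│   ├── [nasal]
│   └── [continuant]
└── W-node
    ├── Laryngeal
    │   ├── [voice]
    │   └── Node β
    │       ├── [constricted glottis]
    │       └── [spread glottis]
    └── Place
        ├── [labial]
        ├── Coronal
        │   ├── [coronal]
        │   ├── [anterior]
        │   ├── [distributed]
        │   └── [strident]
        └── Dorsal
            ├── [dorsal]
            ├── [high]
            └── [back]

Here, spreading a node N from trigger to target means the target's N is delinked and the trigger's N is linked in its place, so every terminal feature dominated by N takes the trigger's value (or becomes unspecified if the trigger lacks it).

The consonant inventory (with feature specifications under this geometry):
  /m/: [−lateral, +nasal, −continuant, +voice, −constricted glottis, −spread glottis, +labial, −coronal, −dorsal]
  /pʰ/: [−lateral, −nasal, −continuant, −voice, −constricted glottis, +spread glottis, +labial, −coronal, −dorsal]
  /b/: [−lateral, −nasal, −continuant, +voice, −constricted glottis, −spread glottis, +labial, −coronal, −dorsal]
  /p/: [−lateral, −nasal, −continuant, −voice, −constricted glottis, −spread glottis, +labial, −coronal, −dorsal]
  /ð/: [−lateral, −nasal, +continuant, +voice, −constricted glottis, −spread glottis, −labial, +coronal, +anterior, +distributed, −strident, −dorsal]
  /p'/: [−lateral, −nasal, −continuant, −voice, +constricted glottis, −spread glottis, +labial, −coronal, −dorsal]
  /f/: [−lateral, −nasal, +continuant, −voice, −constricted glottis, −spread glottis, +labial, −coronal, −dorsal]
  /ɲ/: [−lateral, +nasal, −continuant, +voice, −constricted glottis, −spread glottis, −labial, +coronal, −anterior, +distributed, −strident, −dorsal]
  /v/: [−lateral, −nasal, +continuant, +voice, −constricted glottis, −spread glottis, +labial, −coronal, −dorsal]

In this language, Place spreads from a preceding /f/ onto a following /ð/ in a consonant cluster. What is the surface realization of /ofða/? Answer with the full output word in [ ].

[ofva]

The Place node dominates the terminals [labial], [coronal], [anterior], [distributed], [strident], [dorsal], [high], [back].
The target acquires /f/'s values for everything under Place — [+labial], [−coronal], [−dorsal] — while keeping its own [lateral], [nasal], [continuant], ….
This feature bundle is that of [v], so /ofða/ surfaces as [ofva].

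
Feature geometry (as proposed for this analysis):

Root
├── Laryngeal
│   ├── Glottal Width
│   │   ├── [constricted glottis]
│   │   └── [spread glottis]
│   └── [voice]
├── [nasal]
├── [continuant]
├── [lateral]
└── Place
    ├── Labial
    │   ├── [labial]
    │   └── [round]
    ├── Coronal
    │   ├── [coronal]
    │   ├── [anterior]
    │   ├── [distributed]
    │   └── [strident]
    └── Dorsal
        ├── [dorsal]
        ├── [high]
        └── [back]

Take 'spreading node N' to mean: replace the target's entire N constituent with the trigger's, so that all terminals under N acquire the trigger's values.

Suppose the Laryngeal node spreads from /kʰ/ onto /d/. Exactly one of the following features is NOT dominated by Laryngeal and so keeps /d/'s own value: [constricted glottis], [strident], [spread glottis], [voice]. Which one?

The terminals dominated by Laryngeal are [constricted glottis], [spread glottis], [voice].
[voice], [spread glottis], [constricted glottis] all lie under Laryngeal, so they are overwritten when Laryngeal spreads.
[strident] is not within the Laryngeal subtree (it hangs from Coronal), so /d/'s [strident] value survives.

[strident]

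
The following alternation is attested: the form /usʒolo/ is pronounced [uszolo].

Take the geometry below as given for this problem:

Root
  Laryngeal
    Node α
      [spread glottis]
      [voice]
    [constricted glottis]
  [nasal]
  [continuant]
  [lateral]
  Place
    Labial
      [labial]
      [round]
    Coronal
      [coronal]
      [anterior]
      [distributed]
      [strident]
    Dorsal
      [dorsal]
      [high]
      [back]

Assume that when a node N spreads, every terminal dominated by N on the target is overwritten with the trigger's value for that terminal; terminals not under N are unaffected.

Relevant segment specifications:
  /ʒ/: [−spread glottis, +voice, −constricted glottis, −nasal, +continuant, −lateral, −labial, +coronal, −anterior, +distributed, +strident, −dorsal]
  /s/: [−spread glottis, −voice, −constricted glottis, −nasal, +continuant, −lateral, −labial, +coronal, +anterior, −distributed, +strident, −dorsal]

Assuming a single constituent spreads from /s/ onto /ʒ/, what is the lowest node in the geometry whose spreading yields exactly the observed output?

Feature comparison: [anterior], [distributed] differ between /ʒ/ and [z]; the remaining terminals match.
In this geometry the lowest node dominating all of them is Coronal: every daughter of Coronal dominates only a proper subset, so no lower node suffices.
Delinking /ʒ/'s Coronal and associating /s/'s Coronal gives precisely the feature bundle of [z].
[voice], a feature on which the two segments disagree outside Coronal, is unchanged — nothing dominating it spread, and Coronal is the minimal sufficient constituent.

Coronal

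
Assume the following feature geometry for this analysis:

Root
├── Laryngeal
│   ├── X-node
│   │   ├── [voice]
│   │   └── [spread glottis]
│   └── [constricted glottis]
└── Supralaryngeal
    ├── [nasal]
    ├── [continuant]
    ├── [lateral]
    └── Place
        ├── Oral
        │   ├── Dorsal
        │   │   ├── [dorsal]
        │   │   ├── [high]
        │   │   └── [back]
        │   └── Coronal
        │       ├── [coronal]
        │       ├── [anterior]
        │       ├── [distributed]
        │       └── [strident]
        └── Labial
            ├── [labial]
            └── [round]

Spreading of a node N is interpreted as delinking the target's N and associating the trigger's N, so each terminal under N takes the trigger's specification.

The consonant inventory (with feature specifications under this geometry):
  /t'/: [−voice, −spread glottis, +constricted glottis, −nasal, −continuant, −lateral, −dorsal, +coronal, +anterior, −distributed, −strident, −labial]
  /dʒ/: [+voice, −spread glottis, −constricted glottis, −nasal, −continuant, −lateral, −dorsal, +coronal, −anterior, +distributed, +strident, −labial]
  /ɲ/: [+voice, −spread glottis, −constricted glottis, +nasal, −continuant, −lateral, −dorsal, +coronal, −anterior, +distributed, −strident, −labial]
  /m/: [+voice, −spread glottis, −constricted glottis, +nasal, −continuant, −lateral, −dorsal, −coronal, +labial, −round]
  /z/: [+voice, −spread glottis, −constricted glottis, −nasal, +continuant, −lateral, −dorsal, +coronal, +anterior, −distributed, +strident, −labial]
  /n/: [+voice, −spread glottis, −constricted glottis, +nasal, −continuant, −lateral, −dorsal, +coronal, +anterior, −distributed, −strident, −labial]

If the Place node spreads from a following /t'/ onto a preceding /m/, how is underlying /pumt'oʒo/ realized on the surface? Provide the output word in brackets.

[punt'oʒo]

Place immediately or transitively dominates [dorsal], [high], [back], [coronal], [anterior], [distributed], [strident], [labial], [round].
The target acquires /t'/'s values for everything under Place — [−dorsal], [+coronal], [+anterior], [−distributed], [−strident], [−labial] — while keeping its own [voice], [spread glottis], [constricted glottis], ….
The resulting bundle matches /n/ in the inventory; substituting it for /m/ gives [punt'oʒo].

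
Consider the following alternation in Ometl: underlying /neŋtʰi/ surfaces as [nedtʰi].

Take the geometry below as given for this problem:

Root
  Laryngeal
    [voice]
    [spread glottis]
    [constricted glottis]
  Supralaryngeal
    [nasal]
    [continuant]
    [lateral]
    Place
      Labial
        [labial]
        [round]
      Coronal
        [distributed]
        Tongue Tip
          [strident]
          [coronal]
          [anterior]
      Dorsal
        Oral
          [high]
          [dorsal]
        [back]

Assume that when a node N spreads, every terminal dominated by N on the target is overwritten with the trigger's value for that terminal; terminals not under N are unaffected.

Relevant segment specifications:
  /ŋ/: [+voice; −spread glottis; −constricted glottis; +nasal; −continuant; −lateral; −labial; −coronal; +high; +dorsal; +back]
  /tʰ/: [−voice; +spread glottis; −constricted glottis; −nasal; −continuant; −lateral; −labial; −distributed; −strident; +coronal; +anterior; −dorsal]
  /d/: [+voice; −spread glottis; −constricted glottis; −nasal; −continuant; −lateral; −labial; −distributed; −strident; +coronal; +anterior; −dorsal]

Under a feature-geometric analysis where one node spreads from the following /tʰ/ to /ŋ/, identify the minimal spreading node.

Supralaryngeal

/ŋ/ and [d] differ in [nasal], [coronal], [anterior], [distributed], [strident], [dorsal], [high], [back]; every other specified feature is identical.
The smallest constituent containing every changed terminal is Supralaryngeal — each of its daughters lacks at least one of the affected features.
Delinking /ŋ/'s Supralaryngeal and associating /tʰ/'s Supralaryngeal gives precisely the feature bundle of [d].
Had Root spread, [voice], [spread glottis] would have taken /tʰ/'s values; they stay as in /ŋ/, confirming the spreading constituent is exactly Supralaryngeal.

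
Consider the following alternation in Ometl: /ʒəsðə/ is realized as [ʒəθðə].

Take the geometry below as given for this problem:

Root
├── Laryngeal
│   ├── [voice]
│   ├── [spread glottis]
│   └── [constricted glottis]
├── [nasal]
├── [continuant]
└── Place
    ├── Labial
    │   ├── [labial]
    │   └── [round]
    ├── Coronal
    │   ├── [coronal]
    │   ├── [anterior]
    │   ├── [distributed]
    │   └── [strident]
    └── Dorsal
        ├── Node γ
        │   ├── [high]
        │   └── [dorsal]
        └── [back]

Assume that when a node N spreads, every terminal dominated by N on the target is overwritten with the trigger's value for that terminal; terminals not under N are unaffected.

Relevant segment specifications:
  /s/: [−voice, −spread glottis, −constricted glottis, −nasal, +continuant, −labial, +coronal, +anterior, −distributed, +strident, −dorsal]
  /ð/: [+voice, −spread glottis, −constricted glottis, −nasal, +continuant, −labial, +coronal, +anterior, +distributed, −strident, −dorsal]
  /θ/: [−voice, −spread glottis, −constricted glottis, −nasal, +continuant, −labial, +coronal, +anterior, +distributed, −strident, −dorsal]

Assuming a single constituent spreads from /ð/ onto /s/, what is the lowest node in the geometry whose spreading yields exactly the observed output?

Coronal

/s/ and [θ] differ in [distributed], [strident]; every other specified feature is identical.
Tracing each changed feature up the tree, the paths first meet at Coronal; any lower node misses at least one of them.
Delinking /s/'s Coronal and associating /ð/'s Coronal gives precisely the feature bundle of [θ].
[voice] stays as in /s/ although /ð/ differs there, so no node dominating it spread; among the remaining candidates Coronal is the lowest that derives the output.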